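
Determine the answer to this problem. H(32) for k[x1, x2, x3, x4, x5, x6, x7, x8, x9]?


C(d+n-1,n-1)=C(40,8)=76904685


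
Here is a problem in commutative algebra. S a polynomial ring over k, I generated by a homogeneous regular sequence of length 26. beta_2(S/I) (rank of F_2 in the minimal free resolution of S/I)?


Regular sequence => Koszul complex is the minimal free resolution.
Syz_1 minimally generated by Koszul relations f_i*e_j - f_j*e_i (i<j): mu(Syz_1) = beta_2 = C(m,2) = m(m-1)/2
m=26
26*25/2 = 325


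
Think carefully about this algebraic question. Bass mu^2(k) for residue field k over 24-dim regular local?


C(n,i)=C(24,2)=276


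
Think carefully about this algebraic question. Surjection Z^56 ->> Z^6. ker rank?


rank(ker) = 56-6 = 50


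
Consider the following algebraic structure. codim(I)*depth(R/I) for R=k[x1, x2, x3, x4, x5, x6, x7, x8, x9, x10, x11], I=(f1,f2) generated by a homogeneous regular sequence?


codim=2, depth=dim(R/I)=11-2=9
Product=2*9=18


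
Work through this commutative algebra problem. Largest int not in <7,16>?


gcd(7,16)=1 => F=ab-a-b=7*16-7-16=112-23=89


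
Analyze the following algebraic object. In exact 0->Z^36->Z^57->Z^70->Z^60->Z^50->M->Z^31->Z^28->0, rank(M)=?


Alt sum=0:
(-1)^0*36 + (-1)^1*57 + (-1)^2*70 + (-1)^3*60 + (-1)^4*50 + (-1)^5*? + (-1)^6*31 + (-1)^7*28=0
rank(M)=42


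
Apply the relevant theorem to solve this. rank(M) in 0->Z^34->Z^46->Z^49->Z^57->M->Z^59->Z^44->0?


Alt sum=0:
(-1)^0*34 + (-1)^1*46 + (-1)^2*49 + (-1)^3*57 + (-1)^4*? + (-1)^5*59 + (-1)^6*44=0
rank(M)=35


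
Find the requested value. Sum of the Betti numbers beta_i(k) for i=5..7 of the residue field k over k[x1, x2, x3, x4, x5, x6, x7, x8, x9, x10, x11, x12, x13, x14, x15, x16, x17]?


Koszul resolution: beta_i(k)=C(n,i), n=17
C(17,5)=6188, C(17,6)=12376, C(17,7)=19448
Sum=38012


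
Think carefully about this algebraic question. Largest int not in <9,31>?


gcd(9,31)=1 => F=ab-a-b=9*31-9-31=279-40=239


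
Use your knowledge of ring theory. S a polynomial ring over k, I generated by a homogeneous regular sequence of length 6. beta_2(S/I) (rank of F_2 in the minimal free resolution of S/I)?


Regular sequence => Koszul complex is the minimal free resolution.
Syz_1 minimally generated by Koszul relations f_i*e_j - f_j*e_i (i<j): mu(Syz_1) = beta_2 = C(m,2) = m(m-1)/2
m=6
6*5/2 = 15


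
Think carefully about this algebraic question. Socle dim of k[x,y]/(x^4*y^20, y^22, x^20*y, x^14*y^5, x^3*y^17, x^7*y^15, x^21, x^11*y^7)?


Socle = ann(m) = span of standard monomials u with x*u, y*u in I (staircase corners).
Redundant generators: x^4*y^20
Minimal generators: x^21, x^20*y, x^14*y^5, x^11*y^7, x^7*y^15, x^3*y^17, y^22
Corners: x^2y^21, x^6y^16, x^10y^14, x^13y^6, x^19y^4, x^20
Socle dim=6


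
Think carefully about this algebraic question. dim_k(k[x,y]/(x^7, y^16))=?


Basis: x^i*y^j, i<7, j<16
7*16=112


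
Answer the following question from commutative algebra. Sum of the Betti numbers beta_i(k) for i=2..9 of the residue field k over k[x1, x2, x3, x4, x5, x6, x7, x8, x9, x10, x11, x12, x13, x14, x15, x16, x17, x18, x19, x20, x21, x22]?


Koszul resolution: beta_i(k)=C(n,i), n=22
C(22,2)=231, C(22,3)=1540, C(22,4)=7315, C(22,5)=26334, C(22,6)=74613, C(22,7)=170544, C(22,8)=319770, C(22,9)=497420
Sum=1097767


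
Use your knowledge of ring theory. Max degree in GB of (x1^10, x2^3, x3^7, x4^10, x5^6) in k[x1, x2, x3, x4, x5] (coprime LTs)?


Pure powers, coprime LTs => already GB.
Degrees: 10, 3, 7, 10, 6
Max=10


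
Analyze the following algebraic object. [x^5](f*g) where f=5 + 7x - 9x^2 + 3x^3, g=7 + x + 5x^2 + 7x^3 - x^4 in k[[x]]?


[x^5] = sum a_i*b_j, i+j=5
  7*-1=-7
  -9*7=-63
  3*5=15
Sum=-55


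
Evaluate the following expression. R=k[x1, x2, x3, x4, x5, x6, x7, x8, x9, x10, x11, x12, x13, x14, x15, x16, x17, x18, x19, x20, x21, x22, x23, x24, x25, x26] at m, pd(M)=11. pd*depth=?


pd+depth=26
depth=26-11=15
pd*depth=11*15=165


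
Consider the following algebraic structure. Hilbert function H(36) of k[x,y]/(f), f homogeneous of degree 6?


H(t)=d for t>=d-1.
d=6, t=36
H(36)=6


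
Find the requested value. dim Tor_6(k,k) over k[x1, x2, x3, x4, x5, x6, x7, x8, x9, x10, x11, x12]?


Koszul: C(n,i)=C(12,6)=924


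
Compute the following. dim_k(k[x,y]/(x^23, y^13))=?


Basis: x^i*y^j, i<23, j<13
23*13=299


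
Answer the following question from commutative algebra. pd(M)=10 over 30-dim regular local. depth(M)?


pd+depth=depth(R)=30
depth=30-10=20


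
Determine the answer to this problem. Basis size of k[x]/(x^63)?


Basis: 1,x,...,x^62
dim=63


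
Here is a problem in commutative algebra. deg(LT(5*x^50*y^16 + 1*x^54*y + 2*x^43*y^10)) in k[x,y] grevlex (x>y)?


LT: 5*x^50*y^16
deg_x=50, deg_y=16
Total=50+16=66


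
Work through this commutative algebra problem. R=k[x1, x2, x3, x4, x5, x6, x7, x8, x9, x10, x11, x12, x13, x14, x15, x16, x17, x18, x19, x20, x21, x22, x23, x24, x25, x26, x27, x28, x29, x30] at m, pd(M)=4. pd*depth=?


pd+depth=30
depth=30-4=26
pd*depth=4*26=104


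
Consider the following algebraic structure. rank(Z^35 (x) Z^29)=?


rank(M(x)N) = rank(M)*rank(N)
35*29 = 1015


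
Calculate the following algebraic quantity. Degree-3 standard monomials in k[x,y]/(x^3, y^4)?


k[x,y], I = (x^3, y^4), d = 3
Need i < 3 and d-i < 4.
Range: 0 <= i <= 2.
H(3) = 3


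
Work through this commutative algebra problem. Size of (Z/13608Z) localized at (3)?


3-primary part: 13608=3^5*56
Size=3^5=243


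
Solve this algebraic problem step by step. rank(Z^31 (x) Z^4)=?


rank(M(x)N) = rank(M)*rank(N)
31*4 = 124


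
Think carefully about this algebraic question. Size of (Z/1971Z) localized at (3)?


3-primary part: 1971=3^3*73
Size=3^3=27


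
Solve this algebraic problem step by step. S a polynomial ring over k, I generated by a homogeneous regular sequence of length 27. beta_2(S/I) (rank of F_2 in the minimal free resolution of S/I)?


Regular sequence => Koszul complex is the minimal free resolution.
Syz_1 minimally generated by Koszul relations f_i*e_j - f_j*e_i (i<j): mu(Syz_1) = beta_2 = C(m,2) = m(m-1)/2
m=27
27*26/2 = 351


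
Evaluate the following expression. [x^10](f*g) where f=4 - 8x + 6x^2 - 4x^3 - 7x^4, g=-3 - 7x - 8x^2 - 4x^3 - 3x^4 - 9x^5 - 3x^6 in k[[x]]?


[x^10] = sum a_i*b_j, i+j=10
  -7*-3=21
Sum=21


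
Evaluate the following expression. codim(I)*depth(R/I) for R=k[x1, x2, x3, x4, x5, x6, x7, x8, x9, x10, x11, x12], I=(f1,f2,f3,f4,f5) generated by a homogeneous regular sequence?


codim=5, depth=dim(R/I)=12-5=7
Product=5*7=35


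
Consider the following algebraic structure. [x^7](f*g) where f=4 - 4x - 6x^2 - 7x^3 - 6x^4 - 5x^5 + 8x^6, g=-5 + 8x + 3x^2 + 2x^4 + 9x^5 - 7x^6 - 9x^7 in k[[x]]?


[x^7] = sum a_i*b_j, i+j=7
  4*-9=-36
  -4*-7=28
  -6*9=-54
  -7*2=-14
  -5*3=-15
  8*8=64
Sum=-27


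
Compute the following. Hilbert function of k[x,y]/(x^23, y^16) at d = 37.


k[x,y], I = (x^23, y^16), d = 37
Need i < 23 and d-i < 16.
Range: 22 <= i <= 22.
H(37) = 1


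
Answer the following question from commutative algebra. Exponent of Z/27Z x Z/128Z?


Exponent = lcm of the cyclic orders; pairwise coprime => product.
3^3*2^7=27*128=3456


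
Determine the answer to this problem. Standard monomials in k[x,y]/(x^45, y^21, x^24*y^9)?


k[x,y]/I, I = (x^45, y^21, x^24*y^9)
Rect: 45x21=945. Corner: (45-24)x(21-9)=252.
dim = 945-252 = 693


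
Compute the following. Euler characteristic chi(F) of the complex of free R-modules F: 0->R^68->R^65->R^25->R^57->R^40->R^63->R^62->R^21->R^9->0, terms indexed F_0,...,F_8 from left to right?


chi = sum (-1)^i * rank:
(-1)^0*68=68
(-1)^1*65=-65
(-1)^2*25=25
(-1)^3*57=-57
(-1)^4*40=40
(-1)^5*63=-63
(-1)^6*62=62
(-1)^7*21=-21
(-1)^8*9=9
chi=-2


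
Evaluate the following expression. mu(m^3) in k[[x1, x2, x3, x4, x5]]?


C(n+d-1,d)=C(7,3)=35


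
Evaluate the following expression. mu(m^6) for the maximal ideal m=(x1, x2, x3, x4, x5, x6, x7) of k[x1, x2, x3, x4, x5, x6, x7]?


Graded Nakayama: mu(m^d) = dim_k (m^d/m^(d+1)) = #degree-6 monomials in 7 vars
C(n+d-1,d)=C(12,6)=924


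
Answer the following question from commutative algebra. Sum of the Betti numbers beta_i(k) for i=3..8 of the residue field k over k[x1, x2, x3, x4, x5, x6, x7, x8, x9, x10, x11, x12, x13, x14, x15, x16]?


Koszul resolution: beta_i(k)=C(n,i), n=16
C(16,3)=560, C(16,4)=1820, C(16,5)=4368, C(16,6)=8008, C(16,7)=11440, C(16,8)=12870
Sum=39066


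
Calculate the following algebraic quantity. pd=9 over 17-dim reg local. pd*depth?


pd+depth=17
depth=17-9=8
pd*depth=9*8=72


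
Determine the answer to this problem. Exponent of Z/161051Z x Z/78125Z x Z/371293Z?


Exponent = lcm of the cyclic orders; pairwise coprime => product.
11^5*5^7*13^5=161051*78125*371293=4671649136171875


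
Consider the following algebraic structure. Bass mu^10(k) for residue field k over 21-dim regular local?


C(n,i)=C(21,10)=352716


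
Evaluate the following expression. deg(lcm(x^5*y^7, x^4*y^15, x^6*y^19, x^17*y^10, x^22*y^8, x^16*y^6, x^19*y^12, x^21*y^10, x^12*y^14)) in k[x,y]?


lcm = componentwise max:
x: max(5,4,6,17,22,16,19,21,12)=22
y: max(7,15,19,10,8,6,12,10,14)=19
Total=22+19=41


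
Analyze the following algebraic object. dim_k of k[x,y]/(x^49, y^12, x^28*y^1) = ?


k[x,y]/I, I = (x^49, y^12, x^28*y^1)
Rect: 49x12=588. Corner: (49-28)x(12-1)=231.
dim = 588-231 = 357


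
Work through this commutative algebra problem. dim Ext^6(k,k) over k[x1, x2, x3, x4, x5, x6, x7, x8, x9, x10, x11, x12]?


C(n,i)=C(12,6)=924


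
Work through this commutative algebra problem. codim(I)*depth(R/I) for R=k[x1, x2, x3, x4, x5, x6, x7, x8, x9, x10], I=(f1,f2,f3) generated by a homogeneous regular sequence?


codim=3, depth=dim(R/I)=10-3=7
Product=3*7=21


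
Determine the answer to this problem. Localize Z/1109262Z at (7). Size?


7-primary part: 1109262=7^5*66
Size=7^5=16807


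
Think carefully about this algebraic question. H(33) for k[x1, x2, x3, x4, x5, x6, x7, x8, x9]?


C(d+n-1,n-1)=C(41,8)=95548245


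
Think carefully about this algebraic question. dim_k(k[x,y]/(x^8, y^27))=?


Basis: x^i*y^j, i<8, j<27
8*27=216


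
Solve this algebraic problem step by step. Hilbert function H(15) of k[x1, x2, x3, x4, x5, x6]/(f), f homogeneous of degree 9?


C(20,5)-C(11,5)=15504-462=15042


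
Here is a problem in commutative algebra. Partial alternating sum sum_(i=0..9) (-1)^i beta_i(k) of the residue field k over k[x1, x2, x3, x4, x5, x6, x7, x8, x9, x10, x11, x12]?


Koszul resolution: beta_i(k)=C(n,i), n=12
sum_(i=0..p) (-1)^i C(n,i) = (-1)^p C(n-1,p)
(-1)^9*C(11,9) = (-1)^9*55 = -55


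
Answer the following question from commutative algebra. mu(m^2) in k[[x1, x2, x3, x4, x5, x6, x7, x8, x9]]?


C(n+d-1,d)=C(10,2)=45


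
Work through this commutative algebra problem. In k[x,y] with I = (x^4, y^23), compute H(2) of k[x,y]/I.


k[x,y], I = (x^4, y^23), d = 2
Need i < 4 and d-i < 23.
Range: 0 <= i <= 2.
H(2) = 3


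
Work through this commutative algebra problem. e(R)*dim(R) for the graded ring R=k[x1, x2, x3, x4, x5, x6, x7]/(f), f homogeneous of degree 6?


e(R)=deg(f)=6, dim(R)=7-1=6
e*dim=6*6=36


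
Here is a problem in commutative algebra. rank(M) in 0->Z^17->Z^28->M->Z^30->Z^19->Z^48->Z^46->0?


Alt sum=0:
(-1)^0*17 + (-1)^1*28 + (-1)^2*? + (-1)^3*30 + (-1)^4*19 + (-1)^5*48 + (-1)^6*46=0
rank(M)=24


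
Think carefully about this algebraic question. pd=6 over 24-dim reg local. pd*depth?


pd+depth=24
depth=24-6=18
pd*depth=6*18=108


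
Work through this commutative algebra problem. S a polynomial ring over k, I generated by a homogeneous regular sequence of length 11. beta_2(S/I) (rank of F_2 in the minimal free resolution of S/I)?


Regular sequence => Koszul complex is the minimal free resolution.
Syz_1 minimally generated by Koszul relations f_i*e_j - f_j*e_i (i<j): mu(Syz_1) = beta_2 = C(m,2) = m(m-1)/2
m=11
11*10/2 = 55


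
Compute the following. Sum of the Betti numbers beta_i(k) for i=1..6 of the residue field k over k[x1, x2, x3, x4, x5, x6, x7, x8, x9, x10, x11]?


Koszul resolution: beta_i(k)=C(n,i), n=11
C(11,1)=11, C(11,2)=55, C(11,3)=165, C(11,4)=330, C(11,5)=462, C(11,6)=462
Sum=1485


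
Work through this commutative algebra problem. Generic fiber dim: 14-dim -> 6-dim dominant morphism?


dim(fiber)=dim(X)-dim(Y)=14-6=8


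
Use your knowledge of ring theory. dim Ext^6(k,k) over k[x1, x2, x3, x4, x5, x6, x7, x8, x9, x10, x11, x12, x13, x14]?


C(n,i)=C(14,6)=3003


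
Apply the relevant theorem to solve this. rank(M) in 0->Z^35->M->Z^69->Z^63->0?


Alt sum=0:
(-1)^0*35 + (-1)^1*? + (-1)^2*69 + (-1)^3*63=0
rank(M)=41


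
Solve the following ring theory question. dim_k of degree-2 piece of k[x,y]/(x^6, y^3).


k[x,y], I = (x^6, y^3), d = 2
Need i < 6 and d-i < 3.
Range: 0 <= i <= 2.
H(2) = 3


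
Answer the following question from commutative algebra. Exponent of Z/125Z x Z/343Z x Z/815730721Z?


Exponent = lcm of the cyclic orders; pairwise coprime => product.
5^3*7^3*13^8=125*343*815730721=34974454662875


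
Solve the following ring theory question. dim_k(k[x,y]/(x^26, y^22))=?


Basis: x^i*y^j, i<26, j<22
26*22=572


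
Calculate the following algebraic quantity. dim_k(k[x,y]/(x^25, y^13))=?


Basis: x^i*y^j, i<25, j<13
25*13=325


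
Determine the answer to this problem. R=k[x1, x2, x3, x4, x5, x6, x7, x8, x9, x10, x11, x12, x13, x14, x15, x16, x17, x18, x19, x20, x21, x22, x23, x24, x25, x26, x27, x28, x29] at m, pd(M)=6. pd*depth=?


pd+depth=29
depth=29-6=23
pd*depth=6*23=138


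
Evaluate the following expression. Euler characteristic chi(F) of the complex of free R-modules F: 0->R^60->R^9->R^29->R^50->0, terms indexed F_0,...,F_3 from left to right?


chi = sum (-1)^i * rank:
(-1)^0*60=60
(-1)^1*9=-9
(-1)^2*29=29
(-1)^3*50=-50
chi=30


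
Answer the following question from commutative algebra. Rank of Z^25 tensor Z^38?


rank(M(x)N) = rank(M)*rank(N)
25*38 = 950


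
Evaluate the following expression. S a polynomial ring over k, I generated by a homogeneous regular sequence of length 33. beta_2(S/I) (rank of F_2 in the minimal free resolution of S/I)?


Regular sequence => Koszul complex is the minimal free resolution.
Syz_1 minimally generated by Koszul relations f_i*e_j - f_j*e_i (i<j): mu(Syz_1) = beta_2 = C(m,2) = m(m-1)/2
m=33
33*32/2 = 528


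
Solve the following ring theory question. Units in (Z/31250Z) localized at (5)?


Local ring = Z/15625Z.
phi(15625) = 5^5*(5-1) = 12500


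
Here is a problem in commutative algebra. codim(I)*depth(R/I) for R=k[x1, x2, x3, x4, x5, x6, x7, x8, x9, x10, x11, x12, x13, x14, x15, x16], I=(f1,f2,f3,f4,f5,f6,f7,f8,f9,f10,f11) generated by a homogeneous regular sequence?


codim=11, depth=dim(R/I)=16-11=5
Product=11*5=55


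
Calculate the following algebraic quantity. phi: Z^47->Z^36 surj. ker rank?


rank(ker) = 47-36 = 11


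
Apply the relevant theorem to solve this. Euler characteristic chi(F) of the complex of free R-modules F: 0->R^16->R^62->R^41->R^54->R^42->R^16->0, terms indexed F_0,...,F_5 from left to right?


chi = sum (-1)^i * rank:
(-1)^0*16=16
(-1)^1*62=-62
(-1)^2*41=41
(-1)^3*54=-54
(-1)^4*42=42
(-1)^5*16=-16
chi=-33


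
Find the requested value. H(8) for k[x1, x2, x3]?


C(d+n-1,n-1)=C(10,2)=45


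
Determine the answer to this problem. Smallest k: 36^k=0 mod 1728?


36^k mod 1728:
k=1: 36
k=2: 1296
k=3: 0
First zero at k = 3


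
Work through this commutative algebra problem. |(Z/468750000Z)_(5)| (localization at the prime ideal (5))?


5-primary part: 468750000=5^10*48
Size=5^10=9765625


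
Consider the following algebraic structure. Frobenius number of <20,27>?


gcd(20,27)=1 => F=ab-a-b=20*27-20-27=540-47=493


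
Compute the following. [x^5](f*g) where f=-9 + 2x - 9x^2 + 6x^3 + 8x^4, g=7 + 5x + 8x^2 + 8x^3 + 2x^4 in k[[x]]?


[x^5] = sum a_i*b_j, i+j=5
  2*2=4
  -9*8=-72
  6*8=48
  8*5=40
Sum=20


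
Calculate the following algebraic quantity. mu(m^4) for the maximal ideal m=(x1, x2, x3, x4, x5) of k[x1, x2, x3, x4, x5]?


Graded Nakayama: mu(m^d) = dim_k (m^d/m^(d+1)) = #degree-4 monomials in 5 vars
C(n+d-1,d)=C(8,4)=70


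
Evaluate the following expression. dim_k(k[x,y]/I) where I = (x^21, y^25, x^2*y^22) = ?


k[x,y]/I, I = (x^21, y^25, x^2*y^22)
Rect: 21x25=525. Corner: (21-2)x(25-22)=57.
dim = 525-57 = 468


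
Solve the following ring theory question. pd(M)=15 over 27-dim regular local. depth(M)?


pd+depth=depth(R)=27
depth=27-15=12


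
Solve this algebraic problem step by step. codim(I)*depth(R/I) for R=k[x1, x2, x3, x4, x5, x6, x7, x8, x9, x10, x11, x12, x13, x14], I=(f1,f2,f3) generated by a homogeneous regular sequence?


codim=3, depth=dim(R/I)=14-3=11
Product=3*11=33


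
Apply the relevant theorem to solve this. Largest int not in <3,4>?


gcd(3,4)=1 => F=ab-a-b=3*4-3-4=12-7=5


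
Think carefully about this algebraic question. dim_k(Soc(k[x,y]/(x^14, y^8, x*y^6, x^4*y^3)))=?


Socle = ann(m) = span of standard monomials u with x*u, y*u in I (staircase corners).
Minimal generators: x^14, x^4*y^3, x*y^6, y^8
Corners: y^7, x^3y^5, x^13y^2
Socle dim=3


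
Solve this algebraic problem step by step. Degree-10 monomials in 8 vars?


C(d+n-1,n-1)=C(17,7)=19448


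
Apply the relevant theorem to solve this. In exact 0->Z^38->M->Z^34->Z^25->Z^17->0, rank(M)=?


Alt sum=0:
(-1)^0*38 + (-1)^1*? + (-1)^2*34 + (-1)^3*25 + (-1)^4*17=0
rank(M)=64


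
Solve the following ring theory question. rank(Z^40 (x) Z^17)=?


rank(M(x)N) = rank(M)*rank(N)
40*17 = 680


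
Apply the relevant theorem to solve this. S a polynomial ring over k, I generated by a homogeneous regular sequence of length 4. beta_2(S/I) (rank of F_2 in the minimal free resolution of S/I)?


Regular sequence => Koszul complex is the minimal free resolution.
Syz_1 minimally generated by Koszul relations f_i*e_j - f_j*e_i (i<j): mu(Syz_1) = beta_2 = C(m,2) = m(m-1)/2
m=4
4*3/2 = 6


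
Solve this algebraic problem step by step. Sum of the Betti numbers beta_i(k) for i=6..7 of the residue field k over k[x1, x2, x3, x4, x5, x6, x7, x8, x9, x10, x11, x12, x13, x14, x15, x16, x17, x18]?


Koszul resolution: beta_i(k)=C(n,i), n=18
C(18,6)=18564, C(18,7)=31824
Sum=50388


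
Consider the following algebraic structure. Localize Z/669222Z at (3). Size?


3-primary part: 669222=3^9*34
Size=3^9=19683


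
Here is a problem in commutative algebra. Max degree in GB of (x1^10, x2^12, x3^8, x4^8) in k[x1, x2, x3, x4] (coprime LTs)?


Pure powers, coprime LTs => already GB.
Degrees: 10, 12, 8, 8
Max=12


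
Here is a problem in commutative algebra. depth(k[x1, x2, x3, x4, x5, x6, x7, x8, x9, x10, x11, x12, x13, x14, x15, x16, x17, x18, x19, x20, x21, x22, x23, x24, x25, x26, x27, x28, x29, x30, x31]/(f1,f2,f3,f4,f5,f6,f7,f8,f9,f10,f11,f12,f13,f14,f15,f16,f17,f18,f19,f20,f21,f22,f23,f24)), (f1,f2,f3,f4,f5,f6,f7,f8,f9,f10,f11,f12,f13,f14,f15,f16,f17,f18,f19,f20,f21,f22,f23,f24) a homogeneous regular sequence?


depth(R)=31
depth(R/I)=31-24=7


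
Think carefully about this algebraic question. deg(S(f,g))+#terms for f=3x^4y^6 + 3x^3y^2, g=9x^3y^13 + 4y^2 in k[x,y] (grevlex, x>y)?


LT(f)=3x^4y^6, LT(g)=9x^3y^13
lcm(LM)=x^4y^13
S(f,g) (scaled by 27 to clear denominators) = 9y^7*f - 3x*g = 27x^3y^9 - 12xy^2
2 terms, deg 12.
12+2=14


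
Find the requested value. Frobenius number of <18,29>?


gcd(18,29)=1 => F=ab-a-b=18*29-18-29=522-47=475


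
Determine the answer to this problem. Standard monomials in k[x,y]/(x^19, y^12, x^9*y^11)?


k[x,y]/I, I = (x^19, y^12, x^9*y^11)
Rect: 19x12=228. Corner: (19-9)x(12-11)=10.
dim = 228-10 = 218


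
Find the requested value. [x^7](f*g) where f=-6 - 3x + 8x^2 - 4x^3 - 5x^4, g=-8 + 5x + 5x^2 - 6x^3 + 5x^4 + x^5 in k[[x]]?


[x^7] = sum a_i*b_j, i+j=7
  8*1=8
  -4*5=-20
  -5*-6=30
Sum=18


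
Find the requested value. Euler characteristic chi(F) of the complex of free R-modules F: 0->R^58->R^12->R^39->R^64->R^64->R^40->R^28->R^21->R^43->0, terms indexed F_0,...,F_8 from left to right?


chi = sum (-1)^i * rank:
(-1)^0*58=58
(-1)^1*12=-12
(-1)^2*39=39
(-1)^3*64=-64
(-1)^4*64=64
(-1)^5*40=-40
(-1)^6*28=28
(-1)^7*21=-21
(-1)^8*43=43
chi=95


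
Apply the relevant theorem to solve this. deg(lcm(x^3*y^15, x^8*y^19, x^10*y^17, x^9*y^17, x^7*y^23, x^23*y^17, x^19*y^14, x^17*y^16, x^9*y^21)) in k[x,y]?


lcm = componentwise max:
x: max(3,8,10,9,7,23,19,17,9)=23
y: max(15,19,17,17,23,17,14,16,21)=23
Total=23+23=46


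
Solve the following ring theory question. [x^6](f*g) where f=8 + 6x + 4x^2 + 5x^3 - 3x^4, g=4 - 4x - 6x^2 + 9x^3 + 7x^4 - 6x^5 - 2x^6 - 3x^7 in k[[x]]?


[x^6] = sum a_i*b_j, i+j=6
  8*-2=-16
  6*-6=-36
  4*7=28
  5*9=45
  -3*-6=18
Sum=39


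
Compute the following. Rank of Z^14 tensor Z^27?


rank(M(x)N) = rank(M)*rank(N)
14*27 = 378


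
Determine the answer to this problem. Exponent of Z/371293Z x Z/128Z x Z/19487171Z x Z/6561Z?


Exponent = lcm of the cyclic orders; pairwise coprime => product.
13^5*2^7*11^7*3^8=371293*128*19487171*6561=6076388946531556224


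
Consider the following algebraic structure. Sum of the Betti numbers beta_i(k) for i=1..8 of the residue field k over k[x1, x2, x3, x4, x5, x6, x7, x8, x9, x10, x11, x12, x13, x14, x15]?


Koszul resolution: beta_i(k)=C(n,i), n=15
C(15,1)=15, C(15,2)=105, C(15,3)=455, C(15,4)=1365, C(15,5)=3003, C(15,6)=5005, C(15,7)=6435, C(15,8)=6435
Sum=22818


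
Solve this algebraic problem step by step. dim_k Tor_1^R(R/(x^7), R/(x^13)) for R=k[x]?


Tor_1(R/I,R/J)=(I cap J)/IJ=(x^13)/(x^20)
dim=20-13=min(7,13)=7


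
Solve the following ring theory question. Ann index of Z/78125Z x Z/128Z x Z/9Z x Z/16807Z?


Exponent = lcm of the cyclic orders; pairwise coprime => product.
5^7*2^7*3^2*7^5=78125*128*9*16807=1512630000000


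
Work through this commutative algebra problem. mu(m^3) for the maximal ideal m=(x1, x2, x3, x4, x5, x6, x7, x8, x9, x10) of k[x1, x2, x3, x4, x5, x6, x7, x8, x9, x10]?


Graded Nakayama: mu(m^d) = dim_k (m^d/m^(d+1)) = #degree-3 monomials in 10 vars
C(n+d-1,d)=C(12,3)=220


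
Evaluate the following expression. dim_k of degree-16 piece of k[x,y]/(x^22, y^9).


k[x,y], I = (x^22, y^9), d = 16
Need i < 22 and d-i < 9.
Range: 8 <= i <= 16.
H(16) = 9


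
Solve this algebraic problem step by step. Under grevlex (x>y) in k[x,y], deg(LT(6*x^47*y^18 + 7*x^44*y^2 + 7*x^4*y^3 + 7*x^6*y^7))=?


LT: 6*x^47*y^18
deg_x=47, deg_y=18
Total=47+18=65


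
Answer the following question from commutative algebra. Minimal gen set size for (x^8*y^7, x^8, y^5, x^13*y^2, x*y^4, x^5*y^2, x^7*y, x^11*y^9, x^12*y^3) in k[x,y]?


Remove redundant (divisible by others).
x^11*y^9 redundant.
x^13*y^2 redundant.
x^12*y^3 redundant.
x^8*y^7 redundant.
Min: x^8, x^7*y, x^5*y^2, x*y^4, y^5
Count=5


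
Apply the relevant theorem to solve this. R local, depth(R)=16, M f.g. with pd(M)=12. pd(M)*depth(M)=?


pd+depth=16
depth=16-12=4
pd*depth=12*4=48


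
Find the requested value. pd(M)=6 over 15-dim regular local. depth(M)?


pd+depth=depth(R)=15
depth=15-6=9


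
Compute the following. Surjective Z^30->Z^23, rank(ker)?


rank(ker) = 30-23 = 7


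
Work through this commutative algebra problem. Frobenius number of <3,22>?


gcd(3,22)=1 => F=ab-a-b=3*22-3-22=66-25=41


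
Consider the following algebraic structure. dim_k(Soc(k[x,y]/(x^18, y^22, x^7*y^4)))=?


Socle = ann(m) = span of standard monomials u with x*u, y*u in I (staircase corners).
Minimal generators: x^18, x^7*y^4, y^22
Corners: x^6y^21, x^17y^3
Socle dim=2


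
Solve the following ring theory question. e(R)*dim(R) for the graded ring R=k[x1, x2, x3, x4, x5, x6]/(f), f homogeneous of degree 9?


e(R)=deg(f)=9, dim(R)=6-1=5
e*dim=9*5=45


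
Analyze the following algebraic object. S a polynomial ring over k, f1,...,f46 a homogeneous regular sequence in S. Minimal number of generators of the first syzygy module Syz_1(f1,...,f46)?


Regular sequence => Koszul complex is the minimal free resolution.
Syz_1 minimally generated by Koszul relations f_i*e_j - f_j*e_i (i<j): mu(Syz_1) = beta_2 = C(m,2) = m(m-1)/2
m=46
46*45/2 = 1035


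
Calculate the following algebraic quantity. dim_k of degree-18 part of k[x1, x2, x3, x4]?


C(d+n-1,n-1)=C(21,3)=1330


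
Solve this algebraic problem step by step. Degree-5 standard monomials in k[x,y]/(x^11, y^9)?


k[x,y], I = (x^11, y^9), d = 5
Need i < 11 and d-i < 9.
Range: 0 <= i <= 5.
H(5) = 6


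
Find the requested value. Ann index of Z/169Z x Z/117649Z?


Exponent = lcm of the cyclic orders; pairwise coprime => product.
13^2*7^6=169*117649=19882681


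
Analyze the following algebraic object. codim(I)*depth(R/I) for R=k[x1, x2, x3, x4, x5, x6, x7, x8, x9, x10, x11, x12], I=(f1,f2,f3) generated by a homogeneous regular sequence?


codim=3, depth=dim(R/I)=12-3=9
Product=3*9=27


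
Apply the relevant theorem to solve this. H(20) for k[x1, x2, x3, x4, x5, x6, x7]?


C(d+n-1,n-1)=C(26,6)=230230


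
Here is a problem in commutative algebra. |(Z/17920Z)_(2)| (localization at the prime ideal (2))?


2-primary part: 17920=2^9*35
Size=2^9=512


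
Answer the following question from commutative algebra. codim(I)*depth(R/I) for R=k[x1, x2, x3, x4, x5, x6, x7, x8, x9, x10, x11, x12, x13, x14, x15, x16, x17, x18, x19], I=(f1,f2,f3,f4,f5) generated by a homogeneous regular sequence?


codim=5, depth=dim(R/I)=19-5=14
Product=5*14=70


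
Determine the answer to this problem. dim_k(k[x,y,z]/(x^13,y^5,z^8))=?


Basis: x^iy^jz^k, i<13,j<5,k<8
13*5*8=520


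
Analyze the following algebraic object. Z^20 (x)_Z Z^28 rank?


rank(M(x)N) = rank(M)*rank(N)
20*28 = 560


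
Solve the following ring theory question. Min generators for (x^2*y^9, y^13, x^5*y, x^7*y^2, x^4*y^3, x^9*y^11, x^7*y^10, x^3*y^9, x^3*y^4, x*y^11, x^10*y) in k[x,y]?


Remove redundant (divisible by others).
x^9*y^11 redundant.
x^7*y^10 redundant.
x^7*y^2 redundant.
x^10*y redundant.
x^3*y^9 redundant.
Min: x^5*y, x^4*y^3, x^3*y^4, x^2*y^9, x*y^11, y^13
Count=6


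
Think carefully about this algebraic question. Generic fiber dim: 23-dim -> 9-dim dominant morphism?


dim(fiber)=dim(X)-dim(Y)=23-9=14


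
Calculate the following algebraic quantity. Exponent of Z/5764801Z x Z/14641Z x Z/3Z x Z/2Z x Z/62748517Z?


Exponent = lcm of the cyclic orders; pairwise coprime => product.
7^8*11^4*3^1*2^1*13^7=5764801*14641*3*2*62748517=31776771954523577982


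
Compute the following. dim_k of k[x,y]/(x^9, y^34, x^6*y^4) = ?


k[x,y]/I, I = (x^9, y^34, x^6*y^4)
Rect: 9x34=306. Corner: (9-6)x(34-4)=90.
dim = 306-90 = 216


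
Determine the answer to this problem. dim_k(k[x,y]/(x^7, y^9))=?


Basis: x^i*y^j, i<7, j<9
7*9=63


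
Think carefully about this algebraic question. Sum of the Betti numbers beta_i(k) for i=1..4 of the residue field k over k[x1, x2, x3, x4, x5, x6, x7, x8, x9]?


Koszul resolution: beta_i(k)=C(n,i), n=9
C(9,1)=9, C(9,2)=36, C(9,3)=84, C(9,4)=126
Sum=255


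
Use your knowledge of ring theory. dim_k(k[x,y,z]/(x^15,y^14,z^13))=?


Basis: x^iy^jz^k, i<15,j<14,k<13
15*14*13=2730


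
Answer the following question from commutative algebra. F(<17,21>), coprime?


gcd(17,21)=1 => F=ab-a-b=17*21-17-21=357-38=319


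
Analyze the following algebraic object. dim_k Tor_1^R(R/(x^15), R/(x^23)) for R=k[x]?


Tor_1(R/I,R/J)=(I cap J)/IJ=(x^23)/(x^38)
dim=38-23=min(15,23)=15


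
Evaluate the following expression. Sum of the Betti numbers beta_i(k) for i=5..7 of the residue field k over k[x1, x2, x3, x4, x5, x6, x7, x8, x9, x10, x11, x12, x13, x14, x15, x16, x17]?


Koszul resolution: beta_i(k)=C(n,i), n=17
C(17,5)=6188, C(17,6)=12376, C(17,7)=19448
Sum=38012


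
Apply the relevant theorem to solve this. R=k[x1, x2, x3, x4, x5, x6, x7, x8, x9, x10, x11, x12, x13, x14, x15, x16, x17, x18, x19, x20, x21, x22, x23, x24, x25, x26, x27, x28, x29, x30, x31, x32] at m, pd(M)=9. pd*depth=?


pd+depth=32
depth=32-9=23
pd*depth=9*23=207


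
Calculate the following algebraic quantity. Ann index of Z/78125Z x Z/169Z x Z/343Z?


Exponent = lcm of the cyclic orders; pairwise coprime => product.
5^7*13^2*7^3=78125*169*343=4528671875


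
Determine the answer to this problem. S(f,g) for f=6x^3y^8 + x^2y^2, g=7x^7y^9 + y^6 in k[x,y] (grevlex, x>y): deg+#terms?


LT(f)=6x^3y^8, LT(g)=7x^7y^9
lcm(LM)=x^7y^9
S(f,g) (scaled by 42 to clear denominators) = 7x^4y*f - 6*g = 7x^6y^3 - 6y^6
2 terms, deg 9.
9+2=11


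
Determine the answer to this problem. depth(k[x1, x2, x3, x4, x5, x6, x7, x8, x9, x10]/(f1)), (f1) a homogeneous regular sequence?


depth(R)=10
depth(R/I)=10-1=9


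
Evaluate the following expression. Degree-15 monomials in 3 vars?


C(d+n-1,n-1)=C(17,2)=136


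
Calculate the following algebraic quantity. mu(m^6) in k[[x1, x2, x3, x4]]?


C(n+d-1,d)=C(9,6)=84


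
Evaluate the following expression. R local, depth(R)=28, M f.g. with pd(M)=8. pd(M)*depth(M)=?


pd+depth=28
depth=28-8=20
pd*depth=8*20=160


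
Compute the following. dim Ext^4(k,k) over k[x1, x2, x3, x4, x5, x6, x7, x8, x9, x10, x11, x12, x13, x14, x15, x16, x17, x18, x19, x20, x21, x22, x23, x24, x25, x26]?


C(n,i)=C(26,4)=14950


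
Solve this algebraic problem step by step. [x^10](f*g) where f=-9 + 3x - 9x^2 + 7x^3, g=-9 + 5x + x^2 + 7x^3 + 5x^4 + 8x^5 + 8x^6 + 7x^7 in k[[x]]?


[x^10] = sum a_i*b_j, i+j=10
  7*7=49
Sum=49


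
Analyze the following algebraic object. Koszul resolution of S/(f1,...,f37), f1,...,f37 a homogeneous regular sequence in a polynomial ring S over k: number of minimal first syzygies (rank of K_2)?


Regular sequence => Koszul complex is the minimal free resolution.
Syz_1 minimally generated by Koszul relations f_i*e_j - f_j*e_i (i<j): mu(Syz_1) = beta_2 = C(m,2) = m(m-1)/2
m=37
37*36/2 = 666


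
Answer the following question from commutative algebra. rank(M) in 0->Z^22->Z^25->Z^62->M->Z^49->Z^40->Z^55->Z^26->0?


Alt sum=0:
(-1)^0*22 + (-1)^1*25 + (-1)^2*62 + (-1)^3*? + (-1)^4*49 + (-1)^5*40 + (-1)^6*55 + (-1)^7*26=0
rank(M)=97


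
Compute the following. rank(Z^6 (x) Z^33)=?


rank(M(x)N) = rank(M)*rank(N)
6*33 = 198


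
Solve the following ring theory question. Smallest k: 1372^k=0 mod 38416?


1372^k mod 38416:
k=1: 1372
k=2: 0
First zero at k = 2


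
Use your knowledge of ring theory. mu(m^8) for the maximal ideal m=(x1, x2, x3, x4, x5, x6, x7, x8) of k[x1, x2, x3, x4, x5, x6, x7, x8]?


Graded Nakayama: mu(m^d) = dim_k (m^d/m^(d+1)) = #degree-8 monomials in 8 vars
C(n+d-1,d)=C(15,8)=6435


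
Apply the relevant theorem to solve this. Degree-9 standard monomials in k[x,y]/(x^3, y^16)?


k[x,y], I = (x^3, y^16), d = 9
Need i < 3 and d-i < 16.
Range: 0 <= i <= 2.
H(9) = 3


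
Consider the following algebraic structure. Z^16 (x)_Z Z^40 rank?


rank(M(x)N) = rank(M)*rank(N)
16*40 = 640


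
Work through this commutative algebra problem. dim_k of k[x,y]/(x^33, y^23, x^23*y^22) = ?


k[x,y]/I, I = (x^33, y^23, x^23*y^22)
Rect: 33x23=759. Corner: (33-23)x(23-22)=10.
dim = 759-10 = 749


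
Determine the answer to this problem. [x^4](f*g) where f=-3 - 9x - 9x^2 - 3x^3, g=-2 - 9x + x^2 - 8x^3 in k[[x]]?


[x^4] = sum a_i*b_j, i+j=4
  -9*-8=72
  -9*1=-9
  -3*-9=27
Sum=90


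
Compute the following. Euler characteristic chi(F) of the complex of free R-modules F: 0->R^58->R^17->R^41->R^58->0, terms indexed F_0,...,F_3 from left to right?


chi = sum (-1)^i * rank:
(-1)^0*58=58
(-1)^1*17=-17
(-1)^2*41=41
(-1)^3*58=-58
chi=24


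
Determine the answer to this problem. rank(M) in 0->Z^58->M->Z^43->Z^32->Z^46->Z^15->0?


Alt sum=0:
(-1)^0*58 + (-1)^1*? + (-1)^2*43 + (-1)^3*32 + (-1)^4*46 + (-1)^5*15=0
rank(M)=100


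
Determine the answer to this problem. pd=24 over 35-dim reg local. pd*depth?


pd+depth=35
depth=35-24=11
pd*depth=24*11=264


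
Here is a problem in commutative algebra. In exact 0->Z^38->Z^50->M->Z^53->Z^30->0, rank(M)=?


Alt sum=0:
(-1)^0*38 + (-1)^1*50 + (-1)^2*? + (-1)^3*53 + (-1)^4*30=0
rank(M)=35


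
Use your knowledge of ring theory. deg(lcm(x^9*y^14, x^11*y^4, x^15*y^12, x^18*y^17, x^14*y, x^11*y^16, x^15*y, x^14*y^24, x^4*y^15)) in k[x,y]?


lcm = componentwise max:
x: max(9,11,15,18,14,11,15,14,4)=18
y: max(14,4,12,17,1,16,1,24,15)=24
Total=18+24=42


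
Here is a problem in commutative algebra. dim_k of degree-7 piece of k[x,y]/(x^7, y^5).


k[x,y], I = (x^7, y^5), d = 7
Need i < 7 and d-i < 5.
Range: 3 <= i <= 6.
H(7) = 4


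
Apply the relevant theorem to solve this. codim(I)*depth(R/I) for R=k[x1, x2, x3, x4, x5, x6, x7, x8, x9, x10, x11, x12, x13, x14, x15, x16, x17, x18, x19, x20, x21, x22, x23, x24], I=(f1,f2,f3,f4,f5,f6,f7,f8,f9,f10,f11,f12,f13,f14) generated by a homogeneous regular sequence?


codim=14, depth=dim(R/I)=24-14=10
Product=14*10=140


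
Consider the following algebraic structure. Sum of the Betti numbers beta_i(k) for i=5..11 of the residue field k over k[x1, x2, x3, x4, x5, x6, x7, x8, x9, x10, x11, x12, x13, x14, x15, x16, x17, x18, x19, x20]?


Koszul resolution: beta_i(k)=C(n,i), n=20
C(20,5)=15504, C(20,6)=38760, C(20,7)=77520, C(20,8)=125970, C(20,9)=167960, C(20,10)=184756, C(20,11)=167960
Sum=778430


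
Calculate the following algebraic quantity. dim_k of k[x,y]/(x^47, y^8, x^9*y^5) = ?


k[x,y]/I, I = (x^47, y^8, x^9*y^5)
Rect: 47x8=376. Corner: (47-9)x(8-5)=114.
dim = 376-114 = 262


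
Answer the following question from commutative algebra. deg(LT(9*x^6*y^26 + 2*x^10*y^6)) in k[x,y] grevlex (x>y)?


LT: 9*x^6*y^26
deg_x=6, deg_y=26
Total=6+26=32


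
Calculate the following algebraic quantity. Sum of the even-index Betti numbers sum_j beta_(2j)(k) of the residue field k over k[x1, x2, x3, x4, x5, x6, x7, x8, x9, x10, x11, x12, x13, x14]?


Koszul resolution: beta_i(k)=C(n,i), n=14
sum_even C(14,i) = 2^(n-1) = 2^13 = 8192


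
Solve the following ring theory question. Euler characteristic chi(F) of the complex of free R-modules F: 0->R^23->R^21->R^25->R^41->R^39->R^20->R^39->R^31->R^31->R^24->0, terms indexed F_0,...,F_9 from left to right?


chi = sum (-1)^i * rank:
(-1)^0*23=23
(-1)^1*21=-21
(-1)^2*25=25
(-1)^3*41=-41
(-1)^4*39=39
(-1)^5*20=-20
(-1)^6*39=39
(-1)^7*31=-31
(-1)^8*31=31
(-1)^9*24=-24
chi=20


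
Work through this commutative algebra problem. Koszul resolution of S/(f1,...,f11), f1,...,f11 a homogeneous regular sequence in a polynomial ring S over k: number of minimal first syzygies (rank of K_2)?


Regular sequence => Koszul complex is the minimal free resolution.
Syz_1 minimally generated by Koszul relations f_i*e_j - f_j*e_i (i<j): mu(Syz_1) = beta_2 = C(m,2) = m(m-1)/2
m=11
11*10/2 = 55


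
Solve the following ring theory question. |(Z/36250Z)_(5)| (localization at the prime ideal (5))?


5-primary part: 36250=5^4*58
Size=5^4=625


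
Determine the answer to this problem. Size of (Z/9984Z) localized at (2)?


2-primary part: 9984=2^8*39
Size=2^8=256


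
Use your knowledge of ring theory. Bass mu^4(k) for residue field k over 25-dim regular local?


C(n,i)=C(25,4)=12650


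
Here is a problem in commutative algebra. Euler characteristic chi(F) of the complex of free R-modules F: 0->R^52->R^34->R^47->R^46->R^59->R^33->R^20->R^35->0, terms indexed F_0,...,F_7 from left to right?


chi = sum (-1)^i * rank:
(-1)^0*52=52
(-1)^1*34=-34
(-1)^2*47=47
(-1)^3*46=-46
(-1)^4*59=59
(-1)^5*33=-33
(-1)^6*20=20
(-1)^7*35=-35
chi=30


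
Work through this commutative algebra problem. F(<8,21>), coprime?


gcd(8,21)=1 => F=ab-a-b=8*21-8-21=168-29=139


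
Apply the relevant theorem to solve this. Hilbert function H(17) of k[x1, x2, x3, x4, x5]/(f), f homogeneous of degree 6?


C(21,4)-C(15,4)=5985-1365=4620


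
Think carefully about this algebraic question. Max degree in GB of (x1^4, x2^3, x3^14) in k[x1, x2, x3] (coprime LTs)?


Pure powers, coprime LTs => already GB.
Degrees: 4, 3, 14
Max=14


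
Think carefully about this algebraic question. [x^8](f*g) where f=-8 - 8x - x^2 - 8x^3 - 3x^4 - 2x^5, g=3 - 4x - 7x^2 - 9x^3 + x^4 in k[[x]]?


[x^8] = sum a_i*b_j, i+j=8
  -3*1=-3
  -2*-9=18
Sum=15


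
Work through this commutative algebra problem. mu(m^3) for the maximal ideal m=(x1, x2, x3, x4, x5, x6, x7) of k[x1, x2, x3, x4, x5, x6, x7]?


Graded Nakayama: mu(m^d) = dim_k (m^d/m^(d+1)) = #degree-3 monomials in 7 vars
C(n+d-1,d)=C(9,3)=84


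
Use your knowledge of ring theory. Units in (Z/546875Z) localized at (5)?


Local ring = Z/78125Z.
phi(78125) = 5^6*(5-1) = 62500


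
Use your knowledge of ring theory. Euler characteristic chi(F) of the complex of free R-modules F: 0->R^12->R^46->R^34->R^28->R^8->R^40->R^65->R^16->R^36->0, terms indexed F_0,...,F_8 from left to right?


chi = sum (-1)^i * rank:
(-1)^0*12=12
(-1)^1*46=-46
(-1)^2*34=34
(-1)^3*28=-28
(-1)^4*8=8
(-1)^5*40=-40
(-1)^6*65=65
(-1)^7*16=-16
(-1)^8*36=36
chi=25


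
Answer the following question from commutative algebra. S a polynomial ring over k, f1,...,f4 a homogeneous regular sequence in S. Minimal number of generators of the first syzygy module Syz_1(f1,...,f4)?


Regular sequence => Koszul complex is the minimal free resolution.
Syz_1 minimally generated by Koszul relations f_i*e_j - f_j*e_i (i<j): mu(Syz_1) = beta_2 = C(m,2) = m(m-1)/2
m=4
4*3/2 = 6


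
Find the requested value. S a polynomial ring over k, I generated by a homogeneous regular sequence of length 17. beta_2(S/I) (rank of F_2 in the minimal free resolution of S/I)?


Regular sequence => Koszul complex is the minimal free resolution.
Syz_1 minimally generated by Koszul relations f_i*e_j - f_j*e_i (i<j): mu(Syz_1) = beta_2 = C(m,2) = m(m-1)/2
m=17
17*16/2 = 136


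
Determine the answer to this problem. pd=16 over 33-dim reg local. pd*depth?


pd+depth=33
depth=33-16=17
pd*depth=16*17=272


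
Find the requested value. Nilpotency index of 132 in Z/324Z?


132^k mod 324:
k=1: 132
k=2: 252
k=3: 216
k=4: 0
First zero at k = 4


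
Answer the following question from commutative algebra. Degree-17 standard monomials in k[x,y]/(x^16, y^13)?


k[x,y], I = (x^16, y^13), d = 17
Need i < 16 and d-i < 13.
Range: 5 <= i <= 15.
H(17) = 11


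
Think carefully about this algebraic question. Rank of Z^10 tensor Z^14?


rank(M(x)N) = rank(M)*rank(N)
10*14 = 140


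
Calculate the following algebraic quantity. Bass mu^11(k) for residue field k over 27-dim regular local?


C(n,i)=C(27,11)=13037895


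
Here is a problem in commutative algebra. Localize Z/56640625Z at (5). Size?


5-primary part: 56640625=5^9*29
Size=5^9=1953125


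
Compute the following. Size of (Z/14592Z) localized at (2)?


2-primary part: 14592=2^8*57
Size=2^8=256


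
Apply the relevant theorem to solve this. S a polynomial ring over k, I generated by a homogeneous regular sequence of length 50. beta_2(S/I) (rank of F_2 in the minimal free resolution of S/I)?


Regular sequence => Koszul complex is the minimal free resolution.
Syz_1 minimally generated by Koszul relations f_i*e_j - f_j*e_i (i<j): mu(Syz_1) = beta_2 = C(m,2) = m(m-1)/2
m=50
50*49/2 = 1225


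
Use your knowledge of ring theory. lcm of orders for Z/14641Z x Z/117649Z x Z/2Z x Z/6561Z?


Exponent = lcm of the cyclic orders; pairwise coprime => product.
11^4*7^6*2^1*3^8=14641*117649*2*6561=22602631996098
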